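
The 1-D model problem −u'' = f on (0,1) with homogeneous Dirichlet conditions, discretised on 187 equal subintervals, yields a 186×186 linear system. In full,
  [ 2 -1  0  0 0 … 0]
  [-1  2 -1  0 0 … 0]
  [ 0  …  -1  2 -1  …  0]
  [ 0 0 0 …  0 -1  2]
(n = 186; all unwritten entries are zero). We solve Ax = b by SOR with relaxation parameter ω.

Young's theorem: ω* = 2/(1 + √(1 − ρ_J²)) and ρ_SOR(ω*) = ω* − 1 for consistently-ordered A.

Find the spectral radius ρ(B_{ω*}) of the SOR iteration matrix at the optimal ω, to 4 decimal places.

ρ_SOR = 0.9670

n=186: λ(B_J) = 1 − λ(A)/2 = cos(kπ/187); k=1 gives ρ_J = 0.9999.
√(1 − cos²(π/187)) = sin(π/187) ≈ 0.01680.
So ω* = 2/1.01680 = 1.9670 (Young).
Hence ρ(B_{ω*}) = 1.9670 − 1 = 0.9670.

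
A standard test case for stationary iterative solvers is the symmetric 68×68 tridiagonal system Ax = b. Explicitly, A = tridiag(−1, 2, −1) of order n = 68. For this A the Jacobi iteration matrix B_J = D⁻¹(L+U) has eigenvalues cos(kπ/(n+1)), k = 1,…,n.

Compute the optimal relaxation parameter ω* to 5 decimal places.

ρ_J = max_k |cos(kπ/69)| = cos(π/69) = 0.99896
1 − cos²(π/69) = sin²(π/69) ⇒ √(1−ρ_J²) = sin(π/69) = 0.045515.
ω* = 2/(1 + 0.045515) = 2/1.045515 = 1.91293.
At ω = 1.91293 every |λ(B_ω)| = ω−1, so ρ_SOR = 0.91293.

ω* = 1.91293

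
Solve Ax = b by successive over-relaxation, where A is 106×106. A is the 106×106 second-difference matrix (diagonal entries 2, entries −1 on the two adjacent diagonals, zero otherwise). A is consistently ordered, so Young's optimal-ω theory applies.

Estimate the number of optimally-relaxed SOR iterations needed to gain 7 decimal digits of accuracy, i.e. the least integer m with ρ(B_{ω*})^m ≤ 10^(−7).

m = 275

n=106: λ(B_J) = 1 − λ(A)/2 = cos(kπ/107); k=1 gives ρ_J = 0.9995690.
√(1 − cos²(π/107)) = sin(π/107) ≈ 0.0293565.
ω* = 2/(1 + 0.0293565) = 2/1.0293565 = 1.9429615.
Hence ρ(B_{ω*}) = 1.9429615 − 1 = 0.9429615.
For 7 digits: m = 7·ln10 / (−ln 0.9429615) = 16.1181/0.0587298 = 274.445; round up → m = 275.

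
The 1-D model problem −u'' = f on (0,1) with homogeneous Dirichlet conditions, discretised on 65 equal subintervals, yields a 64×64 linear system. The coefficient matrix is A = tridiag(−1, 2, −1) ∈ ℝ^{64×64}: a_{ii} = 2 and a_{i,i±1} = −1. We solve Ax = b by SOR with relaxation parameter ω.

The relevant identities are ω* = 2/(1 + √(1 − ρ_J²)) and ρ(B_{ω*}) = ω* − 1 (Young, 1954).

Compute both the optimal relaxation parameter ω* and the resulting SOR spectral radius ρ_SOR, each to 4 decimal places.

B_J for the 64×64 system has eigenvalues cos(kπ/65); ρ_J = cos(π/65) = 0.9988.
√(1−ρ_J²) = |sin(π/65)| = 0.04831
ω* = 2 / (1 + 0.04831) = 2 / 1.04831 ≈ 1.9078.
[ρ_SOR] ω* − 1 = 0.9078.

ω* = 1.9078, ρ_SOR = 0.9078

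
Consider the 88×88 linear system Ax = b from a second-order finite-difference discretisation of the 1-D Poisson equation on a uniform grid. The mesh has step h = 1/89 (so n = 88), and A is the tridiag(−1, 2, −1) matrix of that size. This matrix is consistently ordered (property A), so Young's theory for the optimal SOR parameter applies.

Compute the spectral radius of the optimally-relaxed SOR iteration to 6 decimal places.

ρ_SOR = 0.931823

spectrum of D⁻¹(L+U) = {cos(kπ/89) : 1≤k≤88}; ρ_J = cos(π/89) = 0.999377.
√(1−ρ_J²) simplifies to sin(π/89) = 0.0352915.
Young: ω* = 2/(1+√(1−ρ_J²)) = 2/(1+0.0352915) = 2/1.0352915 = 1.931823.
ρ_SOR = ω* − 1 ≈ 0.931823.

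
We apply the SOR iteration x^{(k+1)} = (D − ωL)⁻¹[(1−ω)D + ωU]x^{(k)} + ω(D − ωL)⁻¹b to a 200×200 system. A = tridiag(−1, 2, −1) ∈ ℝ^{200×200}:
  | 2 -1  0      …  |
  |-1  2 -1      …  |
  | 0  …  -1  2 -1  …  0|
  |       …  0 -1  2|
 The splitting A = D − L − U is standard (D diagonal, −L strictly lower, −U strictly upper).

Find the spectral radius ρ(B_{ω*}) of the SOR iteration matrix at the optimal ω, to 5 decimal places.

[ρ_J] n=200: ρ(B_J) = cos(π/(n+1)) = cos(π/201) = 0.99988.
√(1−ρ_J²) simplifies to sin(π/201) = 0.015629.
ω* = 2/(1 + 0.015629) = 2/1.015629 = 1.96922.
ρ_SOR = ω* − 1 = 1.96922 − 1 = 0.96922.

ρ_SOR = 0.96922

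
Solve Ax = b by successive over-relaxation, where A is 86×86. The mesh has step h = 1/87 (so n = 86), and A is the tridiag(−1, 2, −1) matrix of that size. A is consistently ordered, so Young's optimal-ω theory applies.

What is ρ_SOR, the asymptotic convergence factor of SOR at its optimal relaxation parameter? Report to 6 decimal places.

ρ_SOR = 0.930311

spectrum of D⁻¹(L+U) = {cos(kπ/87) : 1≤k≤86}; ρ_J = cos(π/87) = 0.999348.
√(1 − cos²(π/87)) = sin(π/87) ≈ 0.0361024.
[ω*] 2 ÷ (1 + 0.0361024) = 2 ÷ 1.0361024 = 1.930311.
ρ(B_{ω*}) = ω*−1 = 0.930311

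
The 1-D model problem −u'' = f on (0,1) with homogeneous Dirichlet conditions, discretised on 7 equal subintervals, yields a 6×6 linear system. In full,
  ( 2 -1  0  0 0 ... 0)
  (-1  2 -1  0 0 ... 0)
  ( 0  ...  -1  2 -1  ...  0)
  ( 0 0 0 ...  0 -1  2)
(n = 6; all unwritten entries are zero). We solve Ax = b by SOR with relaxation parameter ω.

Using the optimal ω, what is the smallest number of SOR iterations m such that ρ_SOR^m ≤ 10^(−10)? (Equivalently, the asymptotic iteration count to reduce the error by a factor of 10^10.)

m = 25

[ρ_J] n=6: ρ(B_J) = cos(π/(n+1)) = cos(π/7) = 0.9009689.
√(1 − cos²(π/7)) = sin(π/7) ≈ 0.4338837.
Then 2/(1+√(1−ρ_J²)) = 2/(1+0.4338837); ω* = 2/1.4338837 = 1.3948133.
ρ_SOR = ω* − 1 = 1.3948133 − 1 = 0.3948133.
Need (0.3948133)^m ≤ 10^(−10): m ≥ 10·ln10/|ln 0.3948133| = 23.0259/0.929342 = 24.777 ⇒ m = 25.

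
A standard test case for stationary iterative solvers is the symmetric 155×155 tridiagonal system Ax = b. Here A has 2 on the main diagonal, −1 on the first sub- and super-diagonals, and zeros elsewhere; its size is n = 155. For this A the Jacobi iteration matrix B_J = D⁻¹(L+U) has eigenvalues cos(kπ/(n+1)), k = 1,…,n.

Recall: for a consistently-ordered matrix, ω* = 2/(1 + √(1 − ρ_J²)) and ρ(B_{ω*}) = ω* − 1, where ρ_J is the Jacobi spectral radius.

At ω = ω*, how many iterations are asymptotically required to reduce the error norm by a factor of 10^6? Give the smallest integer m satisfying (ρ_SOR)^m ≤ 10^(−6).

[ρ_J] n=155: ρ(B_J) = cos(π/(n+1)) = cos(π/156) = 0.9997972.
1 − cos²(π/156) = sin²(π/156) ⇒ √(1−ρ_J²) = sin(π/156) = 0.0201371.
Young: ω* = 2/(1+√(1−ρ_J²)) = 2/(1+0.0201371) = 2/1.0201371 = 1.9605208.
Hence ρ(B_{ω*}) = 1.9605208 − 1 = 0.9605208.
ρ_SOR^m ≤ 10^(−6) ⇔ m ≥ 6·ln10/(−ln 0.9605208) = 13.8155/0.0402796 = 342.990; m = ⌈342.990⌉ = 343.

m = 343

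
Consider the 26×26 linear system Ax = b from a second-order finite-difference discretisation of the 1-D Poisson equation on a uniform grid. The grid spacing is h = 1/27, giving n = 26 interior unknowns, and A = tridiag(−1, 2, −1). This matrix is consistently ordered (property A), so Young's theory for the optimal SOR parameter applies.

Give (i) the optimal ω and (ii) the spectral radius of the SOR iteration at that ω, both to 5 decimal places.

B_J for the 26×26 system has eigenvalues cos(kπ/27); ρ_J = cos(π/27) = 0.99324.
root = sin(π/27) = 0.116093  (since 1−cos² = sin²).
ω* = 2/(1 + 0.116093) = 2/1.116093 = 1.79197.
Hence ρ(B_{ω*}) = 1.79197 − 1 = 0.79197.

ω* = 1.79197, ρ_SOR = 0.79197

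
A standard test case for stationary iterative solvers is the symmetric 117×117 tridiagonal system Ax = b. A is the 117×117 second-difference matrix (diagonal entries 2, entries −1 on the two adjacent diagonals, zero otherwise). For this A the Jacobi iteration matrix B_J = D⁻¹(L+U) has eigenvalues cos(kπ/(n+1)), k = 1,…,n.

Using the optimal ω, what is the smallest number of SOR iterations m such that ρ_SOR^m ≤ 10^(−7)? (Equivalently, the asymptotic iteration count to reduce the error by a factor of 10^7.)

m = 303

With n=117, ρ(Jacobi) = cos(π/118) = 0.9996456.
root = sin(π/118) = 0.0266205  (since 1−cos² = sin²).
ω* = 2/(1 + 0.0266205) = 2/1.0266205 = 1.9481396.
At ω = 1.9481396 every |λ(B_ω)| = ω−1, so ρ_SOR = 0.9481396.
(0.9481396)^m ≤ 10^{−7}  ⇒  m·ln(0.9481396) ≤ −7·ln10  ⇒  m ≥ 302.667  ⇒  m = 303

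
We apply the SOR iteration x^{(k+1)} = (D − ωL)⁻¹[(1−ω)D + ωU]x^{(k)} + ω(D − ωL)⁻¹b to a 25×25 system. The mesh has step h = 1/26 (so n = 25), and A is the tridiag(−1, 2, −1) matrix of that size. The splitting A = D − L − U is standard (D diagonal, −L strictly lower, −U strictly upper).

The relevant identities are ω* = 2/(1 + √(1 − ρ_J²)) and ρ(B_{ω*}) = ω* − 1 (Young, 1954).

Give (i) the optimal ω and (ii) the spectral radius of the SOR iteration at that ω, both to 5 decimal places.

B_J for the 25×25 system has eigenvalues cos(kπ/26); ρ_J = cos(π/26) = 0.99271.
√(1−ρ_J²) simplifies to sin(π/26) = 0.120537.
[ω*] 2 ÷ (1 + 0.120537) = 2 ÷ 1.120537 = 1.78486.
ρ_SOR = ω* − 1 ≈ 0.78486.

ω* = 1.78486, ρ_SOR = 0.78486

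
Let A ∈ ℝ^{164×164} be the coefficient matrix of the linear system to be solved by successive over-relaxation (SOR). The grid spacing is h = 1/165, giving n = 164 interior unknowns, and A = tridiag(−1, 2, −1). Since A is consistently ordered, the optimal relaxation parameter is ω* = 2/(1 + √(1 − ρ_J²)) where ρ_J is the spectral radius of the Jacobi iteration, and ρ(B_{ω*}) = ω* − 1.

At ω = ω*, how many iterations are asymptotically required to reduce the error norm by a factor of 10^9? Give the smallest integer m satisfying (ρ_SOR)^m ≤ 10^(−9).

B_J for the 164×164 system has eigenvalues cos(kπ/165); ρ_J = cos(π/165) = 0.9998187.
√(1−ρ_J²) simplifies to sin(π/165) = 0.0190388.
Then 2/(1+√(1−ρ_J²)) = 2/(1+0.0190388); ω* = 2/1.0190388 = 1.9626338.
and ρ(B_{ω*}) = 1.9626338 − 1 = 0.9626338.
m ≥ 9·ln10 / (−ln 0.9626338) = 544.173; smallest integer m = 545.

m = 545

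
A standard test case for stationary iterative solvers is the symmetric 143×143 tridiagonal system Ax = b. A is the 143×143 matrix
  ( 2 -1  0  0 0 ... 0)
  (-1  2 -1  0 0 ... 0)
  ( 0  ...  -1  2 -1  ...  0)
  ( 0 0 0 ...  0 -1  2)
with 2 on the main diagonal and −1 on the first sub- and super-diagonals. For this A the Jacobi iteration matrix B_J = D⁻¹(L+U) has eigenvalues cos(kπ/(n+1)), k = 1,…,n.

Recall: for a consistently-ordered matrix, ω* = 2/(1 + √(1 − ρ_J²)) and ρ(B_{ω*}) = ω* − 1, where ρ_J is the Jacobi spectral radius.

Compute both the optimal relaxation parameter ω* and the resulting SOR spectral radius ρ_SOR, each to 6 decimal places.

[ρ_J] n=143: ρ(B_J) = cos(π/(n+1)) = cos(π/144) = 0.999762.
√(1−ρ_J²) = |sin(π/144)| = 0.0218149
ω* = 2/(1+0.0218149) = 1.957302
ρ_SOR = ω* − 1 = 1.957302 − 1 = 0.957302.

ω* = 1.957302, ρ_SOR = 0.957302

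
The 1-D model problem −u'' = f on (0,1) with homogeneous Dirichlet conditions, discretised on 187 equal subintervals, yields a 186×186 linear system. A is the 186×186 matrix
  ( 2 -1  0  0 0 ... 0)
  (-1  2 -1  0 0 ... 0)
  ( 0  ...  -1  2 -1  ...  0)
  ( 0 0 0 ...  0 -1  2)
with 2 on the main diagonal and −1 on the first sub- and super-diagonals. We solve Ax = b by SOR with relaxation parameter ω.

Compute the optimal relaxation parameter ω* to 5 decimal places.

½·tridiag(1,0,1) at n=186: λ_k = cos(kπ/187); max |λ| at k=1 ⇒ ρ_J = cos(π/187) ≈ 0.99986.
root = sin(π/187) = 0.016799  (since 1−cos² = sin²).
ω* = 2 / (1 + 0.016799) = 2 / 1.016799 ≈ 1.96696.
ρ(B_{ω*}) = ω*−1 = 0.96696

ω* = 1.96696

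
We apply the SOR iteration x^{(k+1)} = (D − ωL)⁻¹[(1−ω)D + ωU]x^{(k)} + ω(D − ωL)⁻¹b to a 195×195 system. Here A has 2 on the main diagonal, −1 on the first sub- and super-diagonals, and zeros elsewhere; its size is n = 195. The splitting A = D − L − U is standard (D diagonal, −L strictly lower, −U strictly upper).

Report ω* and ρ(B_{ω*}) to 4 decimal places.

ω* = 1.9684, ρ_SOR = 0.9684

B_J for the 195×195 system has eigenvalues cos(kπ/196); ρ_J = cos(π/196) = 0.9999.
√(1−ρ_J²) simplifies to sin(π/196) = 0.01603.
Young: ω* = 2/(1+√(1−ρ_J²)) = 2/(1+0.01603) = 2/1.01603 = 1.9684.
ρ_SOR = ω* − 1 ≈ 0.9684.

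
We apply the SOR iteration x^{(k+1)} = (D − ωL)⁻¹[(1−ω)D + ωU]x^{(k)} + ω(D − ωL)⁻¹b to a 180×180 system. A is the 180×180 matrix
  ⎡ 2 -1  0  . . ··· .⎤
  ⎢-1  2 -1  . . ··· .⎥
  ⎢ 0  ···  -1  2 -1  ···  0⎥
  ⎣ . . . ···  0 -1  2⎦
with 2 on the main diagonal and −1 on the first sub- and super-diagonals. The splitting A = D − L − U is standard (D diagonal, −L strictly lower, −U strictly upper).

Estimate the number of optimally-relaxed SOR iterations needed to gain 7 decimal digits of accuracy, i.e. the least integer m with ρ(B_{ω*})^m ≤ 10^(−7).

m = 465

[ρ_J] n=180: ρ(B_J) = cos(π/(n+1)) = cos(π/181) = 0.9998494.
√(1−ρ_J²) = |sin(π/181)| = 0.0173560
[ω*] 2 ÷ (1 + 0.0173560) = 2 ÷ 1.0173560 = 1.9658802.
At ω = 1.9658802 every |λ(B_ω)| = ω−1, so ρ_SOR = 0.9658802.
Need (0.9658802)^m ≤ 10^(−7): m ≥ 7·ln10/|ln 0.9658802| = 16.1181/0.0347155 = 464.291 ⇒ m = 465.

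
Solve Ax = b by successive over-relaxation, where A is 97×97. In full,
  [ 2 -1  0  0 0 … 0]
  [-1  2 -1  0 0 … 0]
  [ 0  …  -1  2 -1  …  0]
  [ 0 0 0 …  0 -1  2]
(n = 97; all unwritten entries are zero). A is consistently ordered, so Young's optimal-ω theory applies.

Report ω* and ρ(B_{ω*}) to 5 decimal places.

ω* = 1.93789, ρ_SOR = 0.93789

ρ_J = max_k |cos(kπ/98)| = cos(π/98) = 0.99949
√(1−ρ_J²) simplifies to sin(π/98) = 0.032052.
[ω*] 2 ÷ (1 + 0.032052) = 2 ÷ 1.032052 = 1.93789.
ρ(B_{ω*}) = ω*−1 = 0.93789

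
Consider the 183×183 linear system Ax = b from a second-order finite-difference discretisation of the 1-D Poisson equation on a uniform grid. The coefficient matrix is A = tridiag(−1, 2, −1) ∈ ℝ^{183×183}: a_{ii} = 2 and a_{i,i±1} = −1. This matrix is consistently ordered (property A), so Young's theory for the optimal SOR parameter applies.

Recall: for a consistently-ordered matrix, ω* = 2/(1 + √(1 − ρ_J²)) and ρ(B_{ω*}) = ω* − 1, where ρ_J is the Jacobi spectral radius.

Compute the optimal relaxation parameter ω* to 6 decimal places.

[ρ_J] n=183: ρ(B_J) = cos(π/(n+1)) = cos(π/184) = 0.999854.
√(1−ρ_J²) = |sin(π/184)| = 0.0170730
Young: ω* = 2/(1+√(1−ρ_J²)) = 2/(1+0.0170730) = 2/1.0170730 = 1.966427.
Hence ρ(B_{ω*}) = 1.966427 − 1 = 0.966427.

ω* = 1.966427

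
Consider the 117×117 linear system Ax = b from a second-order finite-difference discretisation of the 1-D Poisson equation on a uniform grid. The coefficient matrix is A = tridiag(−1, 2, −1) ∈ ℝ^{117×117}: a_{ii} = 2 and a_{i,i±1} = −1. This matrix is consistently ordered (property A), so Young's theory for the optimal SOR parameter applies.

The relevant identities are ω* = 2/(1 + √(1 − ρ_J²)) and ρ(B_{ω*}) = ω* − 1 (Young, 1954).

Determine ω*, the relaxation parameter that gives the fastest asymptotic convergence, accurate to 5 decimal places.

ω* = 1.94814

spectrum of D⁻¹(L+U) = {cos(kπ/118) : 1≤k≤117}; ρ_J = cos(π/118) = 0.99965.
root = sin(π/118) = 0.026621  (since 1−cos² = sin²).
Then 2/(1+√(1−ρ_J²)) = 2/(1+0.026621); ω* = 2/1.026621 = 1.94814.
ρ_SOR = ω* − 1 ≈ 0.94814.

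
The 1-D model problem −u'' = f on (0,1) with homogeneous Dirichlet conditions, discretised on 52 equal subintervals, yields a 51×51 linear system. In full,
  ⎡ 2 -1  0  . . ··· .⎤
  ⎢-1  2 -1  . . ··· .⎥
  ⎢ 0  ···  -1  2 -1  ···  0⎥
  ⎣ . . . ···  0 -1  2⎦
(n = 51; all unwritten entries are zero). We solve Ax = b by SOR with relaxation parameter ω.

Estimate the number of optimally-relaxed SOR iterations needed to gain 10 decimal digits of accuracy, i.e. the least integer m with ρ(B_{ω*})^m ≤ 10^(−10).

m = 191

n=51: λ(B_J) = 1 − λ(A)/2 = cos(kπ/52); k=1 gives ρ_J = 0.9981756.
√(1−ρ_J²) simplifies to sin(π/52) = 0.0603785.
[ω*] 2 ÷ (1 + 0.0603785) = 2 ÷ 1.0603785 = 1.8861190.
ρ_SOR = ω* − 1 ≈ 0.8861190.
m ≥ 10·ln10 / (−ln 0.8861190) = 190.448; smallest integer m = 191.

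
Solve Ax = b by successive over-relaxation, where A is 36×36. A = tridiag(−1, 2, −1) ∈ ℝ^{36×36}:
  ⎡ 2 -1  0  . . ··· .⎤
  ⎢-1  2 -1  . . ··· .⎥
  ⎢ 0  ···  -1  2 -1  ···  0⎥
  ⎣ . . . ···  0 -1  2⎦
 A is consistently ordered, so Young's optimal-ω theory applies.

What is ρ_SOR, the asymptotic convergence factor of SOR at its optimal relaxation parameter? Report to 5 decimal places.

ρ_SOR = 0.84365

[ρ_J] n=36: ρ(B_J) = cos(π/(n+1)) = cos(π/37) = 0.99640.
1 − cos²(π/37) = sin²(π/37) ⇒ √(1−ρ_J²) = sin(π/37) = 0.084806.
Then 2/(1+√(1−ρ_J²)) = 2/(1+0.084806); ω* = 2/1.084806 = 1.84365.
Hence ρ(B_{ω*}) = 1.84365 − 1 = 0.84365.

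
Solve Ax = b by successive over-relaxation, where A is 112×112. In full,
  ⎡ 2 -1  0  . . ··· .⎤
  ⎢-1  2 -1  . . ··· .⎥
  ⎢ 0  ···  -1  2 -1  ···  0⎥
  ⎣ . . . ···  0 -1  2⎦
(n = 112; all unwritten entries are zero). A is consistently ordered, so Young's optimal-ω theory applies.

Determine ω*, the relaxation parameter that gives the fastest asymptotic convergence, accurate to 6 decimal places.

ω* = 1.945907

spectrum of D⁻¹(L+U) = {cos(kπ/113) : 1≤k≤112}; ρ_J = cos(π/113) = 0.999614.
√(1 − cos²(π/113)) = sin(π/113) ≈ 0.0277981.
ω* = 2/(1 + 0.0277981) = 2/1.0277981 = 1.945907.
[ρ_SOR] ω* − 1 = 0.945907.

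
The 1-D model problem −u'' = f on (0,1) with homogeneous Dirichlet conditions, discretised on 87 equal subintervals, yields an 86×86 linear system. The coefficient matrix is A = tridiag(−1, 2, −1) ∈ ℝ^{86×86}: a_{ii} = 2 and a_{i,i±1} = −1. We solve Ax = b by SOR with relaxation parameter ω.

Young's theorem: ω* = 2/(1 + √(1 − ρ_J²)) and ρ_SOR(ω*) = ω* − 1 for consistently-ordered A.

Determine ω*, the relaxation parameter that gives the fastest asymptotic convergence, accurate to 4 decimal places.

½·tridiag(1,0,1) at n=86: λ_k = cos(kπ/87); max |λ| at k=1 ⇒ ρ_J = cos(π/87) ≈ 0.9993.
1 − cos²(π/87) = sin²(π/87) ⇒ √(1−ρ_J²) = sin(π/87) = 0.03610.
ω* = 2 / (1 + 0.03610) = 2 / 1.03610 ≈ 1.9303.
ρ_SOR = ω* − 1 ≈ 0.9303.

ω* = 1.9303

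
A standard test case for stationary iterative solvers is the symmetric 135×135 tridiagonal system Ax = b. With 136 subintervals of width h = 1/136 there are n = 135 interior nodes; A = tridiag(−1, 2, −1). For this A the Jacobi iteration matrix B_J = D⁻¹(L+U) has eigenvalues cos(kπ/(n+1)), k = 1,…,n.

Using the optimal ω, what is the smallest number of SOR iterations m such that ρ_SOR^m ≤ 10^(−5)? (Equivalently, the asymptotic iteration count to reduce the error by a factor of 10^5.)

n=135: λ(B_J) = 1 − λ(A)/2 = cos(kπ/136); k=1 gives ρ_J = 0.9997332.
√(1−ρ_J²) simplifies to sin(π/136) = 0.0230979.
ω* = 2 / (1 + 0.0230979) = 2 / 1.0230979 ≈ 1.9548471.
and ρ(B_{ω*}) = 1.9548471 − 1 = 0.9548471.
ρ_SOR^m ≤ 10^(−5) ⇔ m ≥ 5·ln10/(−ln 0.9548471) = 11.5129/0.0462041 = 249.175; m = ⌈249.175⌉ = 250.

m = 250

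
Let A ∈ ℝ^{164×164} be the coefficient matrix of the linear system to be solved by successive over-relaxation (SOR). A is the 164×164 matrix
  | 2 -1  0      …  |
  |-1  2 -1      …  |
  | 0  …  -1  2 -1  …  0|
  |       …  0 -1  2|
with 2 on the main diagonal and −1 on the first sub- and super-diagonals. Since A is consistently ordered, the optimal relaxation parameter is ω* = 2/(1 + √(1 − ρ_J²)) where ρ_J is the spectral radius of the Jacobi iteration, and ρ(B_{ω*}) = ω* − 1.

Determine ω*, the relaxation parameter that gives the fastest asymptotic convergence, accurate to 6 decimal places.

ω* = 1.962634

[ρ_J] n=164: ρ(B_J) = cos(π/(n+1)) = cos(π/165) = 0.999819.
√(1−ρ_J²) = |sin(π/165)| = 0.0190388
Young: ω* = 2/(1+√(1−ρ_J²)) = 2/(1+0.0190388) = 2/1.0190388 = 1.962634.
ρ(B_{ω*}) = ω*−1 = 0.962634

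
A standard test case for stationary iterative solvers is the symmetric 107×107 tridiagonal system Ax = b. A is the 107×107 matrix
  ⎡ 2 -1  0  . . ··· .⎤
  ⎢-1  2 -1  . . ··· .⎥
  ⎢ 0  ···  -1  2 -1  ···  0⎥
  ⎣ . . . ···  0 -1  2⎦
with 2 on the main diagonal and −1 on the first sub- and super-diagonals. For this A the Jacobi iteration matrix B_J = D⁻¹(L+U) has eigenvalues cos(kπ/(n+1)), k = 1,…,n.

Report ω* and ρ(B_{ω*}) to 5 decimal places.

ω* = 1.94347, ρ_SOR = 0.94347

ρ_J = max_k |cos(kπ/108)| = cos(π/108) = 0.99958
√(1−ρ_J²) simplifies to sin(π/108) = 0.029085.
Then 2/(1+√(1−ρ_J²)) = 2/(1+0.029085); ω* = 2/1.029085 = 1.94347.
ρ_SOR = ω* − 1 = 1.94347 − 1 = 0.94347.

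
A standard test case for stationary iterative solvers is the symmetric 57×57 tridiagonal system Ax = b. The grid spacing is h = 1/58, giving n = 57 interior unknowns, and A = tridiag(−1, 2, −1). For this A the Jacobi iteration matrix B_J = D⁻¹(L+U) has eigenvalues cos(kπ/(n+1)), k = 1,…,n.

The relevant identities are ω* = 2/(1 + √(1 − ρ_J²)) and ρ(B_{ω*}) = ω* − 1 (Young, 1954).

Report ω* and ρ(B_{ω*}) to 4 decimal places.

ω* = 1.8973, ρ_SOR = 0.8973

B_J for the 57×57 system has eigenvalues cos(kπ/58); ρ_J = cos(π/58) = 0.9985.
√(1−ρ_J²) = |sin(π/58)| = 0.05414
[ω*] 2 ÷ (1 + 0.05414) = 2 ÷ 1.05414 = 1.8973.
Hence ρ(B_{ω*}) = 1.8973 − 1 = 0.8973.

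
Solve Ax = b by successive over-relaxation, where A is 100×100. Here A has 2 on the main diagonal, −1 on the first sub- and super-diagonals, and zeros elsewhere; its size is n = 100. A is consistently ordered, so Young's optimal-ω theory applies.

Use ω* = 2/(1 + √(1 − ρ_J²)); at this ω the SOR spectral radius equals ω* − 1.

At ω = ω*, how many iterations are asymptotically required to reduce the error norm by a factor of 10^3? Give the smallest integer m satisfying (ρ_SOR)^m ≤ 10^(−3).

m = 112

½·tridiag(1,0,1) at n=100: λ_k = cos(kπ/101); max |λ| at k=1 ⇒ ρ_J = cos(π/101) ≈ 0.9995163.
√(1−ρ_J²) = |sin(π/101)| = 0.0310999
So ω* = 2/1.0310999 = 1.9396763 (Young).
Hence ρ(B_{ω*}) = 1.9396763 − 1 = 0.9396763.
m ≥ 3·ln10 / (−ln 0.9396763) = 111.022; smallest integer m = 112.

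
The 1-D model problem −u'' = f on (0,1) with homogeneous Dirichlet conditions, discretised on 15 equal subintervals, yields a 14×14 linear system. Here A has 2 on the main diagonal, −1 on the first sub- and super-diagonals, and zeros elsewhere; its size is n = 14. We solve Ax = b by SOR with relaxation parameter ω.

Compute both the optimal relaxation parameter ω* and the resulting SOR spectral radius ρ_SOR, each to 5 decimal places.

ρ_J = max_k |cos(kπ/15)| = cos(π/15) = 0.97815
√(1 − cos²(π/15)) = sin(π/15) ≈ 0.207912.
Young: ω* = 2/(1+√(1−ρ_J²)) = 2/(1+0.207912) = 2/1.207912 = 1.65575.
ρ_SOR = ω* − 1 = 1.65575 − 1 = 0.65575.

ω* = 1.65575, ρ_SOR = 0.65575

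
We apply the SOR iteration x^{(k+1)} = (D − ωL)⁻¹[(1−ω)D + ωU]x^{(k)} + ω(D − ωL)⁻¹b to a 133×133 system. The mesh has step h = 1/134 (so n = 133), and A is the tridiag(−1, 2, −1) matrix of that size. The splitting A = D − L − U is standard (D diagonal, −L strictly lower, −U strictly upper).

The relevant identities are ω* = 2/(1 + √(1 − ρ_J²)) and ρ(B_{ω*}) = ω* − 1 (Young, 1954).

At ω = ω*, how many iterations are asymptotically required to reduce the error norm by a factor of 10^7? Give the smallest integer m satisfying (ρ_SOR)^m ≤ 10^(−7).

m = 344

spectrum of D⁻¹(L+U) = {cos(kπ/134) : 1≤k≤133}; ρ_J = cos(π/134) = 0.9997252.
root = sin(π/134) = 0.0234426  (since 1−cos² = sin²).
ω* = 2 / (1 + 0.0234426) = 2 / 1.0234426 ≈ 1.9541887.
ρ_SOR = ω* − 1 = 1.9541887 − 1 = 0.9541887.
(0.9541887)^m ≤ 10^{−7}  ⇒  m·ln(0.9541887) ≤ −7·ln10  ⇒  m ≥ 343.715  ⇒  m = 344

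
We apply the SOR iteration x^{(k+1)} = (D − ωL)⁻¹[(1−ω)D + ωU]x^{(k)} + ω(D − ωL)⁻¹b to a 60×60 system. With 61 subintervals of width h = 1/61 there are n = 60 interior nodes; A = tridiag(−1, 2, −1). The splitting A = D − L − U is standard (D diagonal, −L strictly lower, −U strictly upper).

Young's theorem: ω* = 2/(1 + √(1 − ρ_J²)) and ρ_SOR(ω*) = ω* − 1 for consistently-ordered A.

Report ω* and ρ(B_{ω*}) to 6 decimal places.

ω* = 1.902083, ρ_SOR = 0.902083

[ρ_J] n=60: ρ(B_J) = cos(π/(n+1)) = cos(π/61) = 0.998674.
√(1−ρ_J²) simplifies to sin(π/61) = 0.0514788.
Young: ω* = 2/(1+√(1−ρ_J²)) = 2/(1+0.0514788) = 2/1.0514788 = 1.902083.
ρ_SOR = ω* − 1 ≈ 0.902083.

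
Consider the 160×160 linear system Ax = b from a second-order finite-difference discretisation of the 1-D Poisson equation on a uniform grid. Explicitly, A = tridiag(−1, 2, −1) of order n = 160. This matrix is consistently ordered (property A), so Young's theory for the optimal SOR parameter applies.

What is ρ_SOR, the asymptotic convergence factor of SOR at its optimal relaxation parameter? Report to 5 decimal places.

n=160: λ(B_J) = 1 − λ(A)/2 = cos(kπ/161); k=1 gives ρ_J = 0.99981.
√(1 − cos²(π/161)) = sin(π/161) ≈ 0.019512.
Then 2/(1+√(1−ρ_J²)) = 2/(1+0.019512); ω* = 2/1.019512 = 1.96172.
[ρ_SOR] ω* − 1 = 0.96172.

ρ_SOR = 0.96172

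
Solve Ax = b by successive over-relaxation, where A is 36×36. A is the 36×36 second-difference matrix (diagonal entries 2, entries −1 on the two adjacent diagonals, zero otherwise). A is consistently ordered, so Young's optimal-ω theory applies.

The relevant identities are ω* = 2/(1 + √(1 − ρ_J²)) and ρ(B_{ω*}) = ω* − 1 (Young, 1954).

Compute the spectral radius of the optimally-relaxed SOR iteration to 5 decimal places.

With n=36, ρ(Jacobi) = cos(π/37) = 0.99640.
1 − cos²(π/37) = sin²(π/37) ⇒ √(1−ρ_J²) = sin(π/37) = 0.084806.
ω* = 2/(1 + 0.084806) = 2/1.084806 = 1.84365.
[ρ_SOR] ω* − 1 = 0.84365.

ρ_SOR = 0.84365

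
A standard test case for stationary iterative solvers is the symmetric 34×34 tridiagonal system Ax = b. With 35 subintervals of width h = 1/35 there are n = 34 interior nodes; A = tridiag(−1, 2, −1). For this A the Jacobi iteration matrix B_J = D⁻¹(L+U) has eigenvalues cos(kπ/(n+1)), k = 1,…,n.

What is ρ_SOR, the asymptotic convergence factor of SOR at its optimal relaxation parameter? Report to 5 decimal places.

½·tridiag(1,0,1) at n=34: λ_k = cos(kπ/35); max |λ| at k=1 ⇒ ρ_J = cos(π/35) ≈ 0.99597.
√(1−ρ_J²) simplifies to sin(π/35) = 0.089639.
Then 2/(1+√(1−ρ_J²)) = 2/(1+0.089639); ω* = 2/1.089639 = 1.83547.
ρ_SOR = ω* − 1 ≈ 0.83547.

ρ_SOR = 0.83547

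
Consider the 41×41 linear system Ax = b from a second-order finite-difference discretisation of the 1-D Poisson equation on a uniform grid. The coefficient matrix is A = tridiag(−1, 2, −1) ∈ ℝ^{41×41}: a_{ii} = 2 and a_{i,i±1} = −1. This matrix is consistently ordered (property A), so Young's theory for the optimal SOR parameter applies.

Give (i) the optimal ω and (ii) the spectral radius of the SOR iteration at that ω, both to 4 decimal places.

[ρ_J] n=41: ρ(B_J) = cos(π/(n+1)) = cos(π/42) = 0.9972.
√(1−ρ_J²) = |sin(π/42)| = 0.07473
So ω* = 2/1.07473 = 1.8609 (Young).
[ρ_SOR] ω* − 1 = 0.8609.

ω* = 1.8609, ρ_SOR = 0.8609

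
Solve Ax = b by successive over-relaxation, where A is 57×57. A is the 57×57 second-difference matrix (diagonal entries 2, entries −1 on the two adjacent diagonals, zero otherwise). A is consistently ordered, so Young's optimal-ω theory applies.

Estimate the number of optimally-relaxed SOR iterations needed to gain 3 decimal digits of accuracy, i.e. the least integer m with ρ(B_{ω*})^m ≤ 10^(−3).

m = 64

n=57: λ(B_J) = 1 − λ(A)/2 = cos(kπ/58); k=1 gives ρ_J = 0.9985334.
1 − cos²(π/58) = sin²(π/58) ⇒ √(1−ρ_J²) = sin(π/58) = 0.0541389.
So ω* = 2/1.0541389 = 1.8972832 (Young).
ρ_SOR = ω* − 1 ≈ 0.8972832.
(0.8972832)^m ≤ 10^{−3}  ⇒  m·ln(0.8972832) ≤ −3·ln10  ⇒  m ≥ 63.734  ⇒  m = 64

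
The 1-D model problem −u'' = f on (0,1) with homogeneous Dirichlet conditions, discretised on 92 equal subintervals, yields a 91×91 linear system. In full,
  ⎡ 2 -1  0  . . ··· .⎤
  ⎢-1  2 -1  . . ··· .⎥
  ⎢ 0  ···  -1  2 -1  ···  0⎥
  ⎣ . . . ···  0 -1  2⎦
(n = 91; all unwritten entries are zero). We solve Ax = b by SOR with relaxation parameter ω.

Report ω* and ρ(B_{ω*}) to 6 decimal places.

ω* = 1.933972, ρ_SOR = 0.933972

With n=91, ρ(Jacobi) = cos(π/92) = 0.999417.
root = sin(π/92) = 0.0341411  (since 1−cos² = sin²).
ω* = 2 / (1 + 0.0341411) = 2 / 1.0341411 ≈ 1.933972.
[ρ_SOR] ω* − 1 = 0.933972.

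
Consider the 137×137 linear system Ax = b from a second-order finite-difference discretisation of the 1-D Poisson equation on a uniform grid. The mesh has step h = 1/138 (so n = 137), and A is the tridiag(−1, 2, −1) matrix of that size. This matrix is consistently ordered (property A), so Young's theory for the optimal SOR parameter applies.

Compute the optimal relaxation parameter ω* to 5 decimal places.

ω* = 1.95549

spectrum of D⁻¹(L+U) = {cos(kπ/138) : 1≤k≤137}; ρ_J = cos(π/138) = 0.99974.
root = sin(π/138) = 0.022763  (since 1−cos² = sin²).
ω* = 2/(1+0.022763) = 1.95549
ρ_SOR = ω* − 1 ≈ 0.95549.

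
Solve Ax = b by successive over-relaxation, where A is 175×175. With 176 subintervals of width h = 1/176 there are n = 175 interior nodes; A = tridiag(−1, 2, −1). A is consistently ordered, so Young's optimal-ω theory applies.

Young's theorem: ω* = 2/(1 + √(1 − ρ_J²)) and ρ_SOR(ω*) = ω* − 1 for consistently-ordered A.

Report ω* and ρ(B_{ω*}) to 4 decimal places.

spectrum of D⁻¹(L+U) = {cos(kπ/176) : 1≤k≤175}; ρ_J = cos(π/176) = 0.9998.
√(1−ρ_J²) = |sin(π/176)| = 0.01785
Then 2/(1+√(1−ρ_J²)) = 2/(1+0.01785); ω* = 2/1.01785 = 1.9649.
Hence ρ(B_{ω*}) = 1.9649 − 1 = 0.9649.

ω* = 1.9649, ρ_SOR = 0.9649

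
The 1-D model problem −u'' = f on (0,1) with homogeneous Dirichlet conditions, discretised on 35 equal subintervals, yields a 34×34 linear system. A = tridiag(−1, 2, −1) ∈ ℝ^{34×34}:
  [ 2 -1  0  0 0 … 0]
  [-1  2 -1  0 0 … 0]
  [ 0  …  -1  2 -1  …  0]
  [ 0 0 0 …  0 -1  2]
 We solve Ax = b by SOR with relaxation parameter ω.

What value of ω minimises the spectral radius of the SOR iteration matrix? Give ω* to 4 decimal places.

ω* = 1.8355

½·tridiag(1,0,1) at n=34: λ_k = cos(kπ/35); max |λ| at k=1 ⇒ ρ_J = cos(π/35) ≈ 0.9960.
√(1−ρ_J²) = |sin(π/35)| = 0.08964
ω* = 2/(1 + 0.08964) = 2/1.08964 = 1.8355.
At ω = 1.8355 every |λ(B_ω)| = ω−1, so ρ_SOR = 0.8355.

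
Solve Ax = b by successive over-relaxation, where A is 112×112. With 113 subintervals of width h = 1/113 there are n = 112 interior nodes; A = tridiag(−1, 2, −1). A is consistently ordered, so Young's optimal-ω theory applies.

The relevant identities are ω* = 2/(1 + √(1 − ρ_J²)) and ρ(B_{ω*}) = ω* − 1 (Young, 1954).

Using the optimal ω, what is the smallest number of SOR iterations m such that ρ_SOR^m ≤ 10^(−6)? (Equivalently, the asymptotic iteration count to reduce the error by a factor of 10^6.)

m = 249

B_J for the 112×112 system has eigenvalues cos(kπ/113); ρ_J = cos(π/113) = 0.9996136.
root = sin(π/113) = 0.0277981  (since 1−cos² = sin²).
So ω* = 2/1.0277981 = 1.9459075 (Young).
Hence ρ(B_{ω*}) = 1.9459075 − 1 = 0.9459075.
m ≥ 6·ln10 / (−ln 0.9459075) = 248.433; smallest integer m = 249.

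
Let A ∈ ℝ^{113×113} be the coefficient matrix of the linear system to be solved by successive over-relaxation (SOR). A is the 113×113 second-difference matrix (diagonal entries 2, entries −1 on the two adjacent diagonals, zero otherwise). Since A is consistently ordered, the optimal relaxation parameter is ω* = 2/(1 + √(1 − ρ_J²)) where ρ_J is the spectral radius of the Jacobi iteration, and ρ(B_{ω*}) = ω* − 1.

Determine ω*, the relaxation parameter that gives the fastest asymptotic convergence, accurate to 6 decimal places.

ω* = 1.946369

B_J for the 113×113 system has eigenvalues cos(kπ/114); ρ_J = cos(π/114) = 0.999620.
√(1−ρ_J²) = |sin(π/114)| = 0.0275543
ω* = 2/(1+0.0275543) = 1.946369
ρ_SOR = ω* − 1 = 1.946369 − 1 = 0.946369.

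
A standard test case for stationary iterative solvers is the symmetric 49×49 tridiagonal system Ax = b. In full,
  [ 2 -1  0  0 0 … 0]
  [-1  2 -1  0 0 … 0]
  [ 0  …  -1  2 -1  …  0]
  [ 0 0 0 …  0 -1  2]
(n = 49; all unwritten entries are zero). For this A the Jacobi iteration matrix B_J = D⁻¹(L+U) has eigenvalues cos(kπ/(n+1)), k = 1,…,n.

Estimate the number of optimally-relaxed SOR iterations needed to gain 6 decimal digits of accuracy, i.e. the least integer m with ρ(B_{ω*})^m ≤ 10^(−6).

m = 110

n=49: λ(B_J) = 1 − λ(A)/2 = cos(kπ/50); k=1 gives ρ_J = 0.9980267.
√(1 − cos²(π/50)) = sin(π/50) ≈ 0.0627905.
Then 2/(1+√(1−ρ_J²)) = 2/(1+0.0627905); ω* = 2/1.0627905 = 1.8818384.
and ρ(B_{ω*}) = 1.8818384 − 1 = 0.8818384.
(0.8818384)^m ≤ 10^{−6}  ⇒  m·ln(0.8818384) ≤ −6·ln10  ⇒  m ≥ 109.868  ⇒  m = 110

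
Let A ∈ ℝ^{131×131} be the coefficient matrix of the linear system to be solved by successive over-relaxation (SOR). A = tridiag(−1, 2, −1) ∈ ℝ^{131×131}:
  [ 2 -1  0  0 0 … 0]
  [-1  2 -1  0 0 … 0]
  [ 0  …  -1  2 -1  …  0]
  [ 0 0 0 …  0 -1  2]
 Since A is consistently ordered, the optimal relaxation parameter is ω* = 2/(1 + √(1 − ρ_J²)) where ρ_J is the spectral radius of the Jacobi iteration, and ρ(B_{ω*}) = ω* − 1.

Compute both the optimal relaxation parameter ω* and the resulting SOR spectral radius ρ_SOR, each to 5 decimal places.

ρ_J = max_k |cos(kπ/132)| = cos(π/132) = 0.99972
root = sin(π/132) = 0.023798  (since 1−cos² = sin²).
Young: ω* = 2/(1+√(1−ρ_J²)) = 2/(1+0.023798) = 2/1.023798 = 1.95351.
Hence ρ(B_{ω*}) = 1.95351 − 1 = 0.95351.

ω* = 1.95351, ρ_SOR = 0.95351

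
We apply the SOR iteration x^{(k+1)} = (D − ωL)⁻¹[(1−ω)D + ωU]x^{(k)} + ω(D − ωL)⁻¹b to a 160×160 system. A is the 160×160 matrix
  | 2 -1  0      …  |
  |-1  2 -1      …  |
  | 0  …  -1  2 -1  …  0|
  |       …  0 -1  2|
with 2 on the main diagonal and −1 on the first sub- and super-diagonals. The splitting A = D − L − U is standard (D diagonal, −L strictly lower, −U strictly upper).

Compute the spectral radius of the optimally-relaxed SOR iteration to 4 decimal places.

ρ_SOR = 0.9617

ρ_J = max_k |cos(kπ/161)| = cos(π/161) = 0.9998
√(1 − cos²(π/161)) = sin(π/161) ≈ 0.01951.
Then 2/(1+√(1−ρ_J²)) = 2/(1+0.01951); ω* = 2/1.01951 = 1.9617.
and ρ(B_{ω*}) = 1.9617 − 1 = 0.9617.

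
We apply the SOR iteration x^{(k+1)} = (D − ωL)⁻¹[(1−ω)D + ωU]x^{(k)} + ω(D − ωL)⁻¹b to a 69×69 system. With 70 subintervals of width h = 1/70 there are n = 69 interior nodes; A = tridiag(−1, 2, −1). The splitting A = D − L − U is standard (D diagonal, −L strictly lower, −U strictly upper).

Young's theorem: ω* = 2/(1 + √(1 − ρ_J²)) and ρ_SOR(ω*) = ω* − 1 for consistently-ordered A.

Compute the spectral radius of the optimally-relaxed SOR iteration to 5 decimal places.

ρ_SOR = 0.91412

½·tridiag(1,0,1) at n=69: λ_k = cos(kπ/70); max |λ| at k=1 ⇒ ρ_J = cos(π/70) ≈ 0.99899.
√(1−ρ_J²) = |sin(π/70)| = 0.044865
Young: ω* = 2/(1+√(1−ρ_J²)) = 2/(1+0.044865) = 2/1.044865 = 1.91412.
Hence ρ(B_{ω*}) = 1.91412 − 1 = 0.91412.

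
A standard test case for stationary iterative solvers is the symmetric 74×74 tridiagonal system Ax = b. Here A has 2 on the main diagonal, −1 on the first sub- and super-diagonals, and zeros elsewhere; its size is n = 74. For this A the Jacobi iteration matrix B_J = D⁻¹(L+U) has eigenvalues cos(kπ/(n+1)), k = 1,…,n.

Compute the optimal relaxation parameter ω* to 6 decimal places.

B_J for the 74×74 system has eigenvalues cos(kπ/75); ρ_J = cos(π/75) = 0.999123.
√(1−ρ_J²) simplifies to sin(π/75) = 0.0418757.
ω* = 2/(1+0.0418757) = 1.919615
Hence ρ(B_{ω*}) = 1.919615 − 1 = 0.919615.

ω* = 1.919615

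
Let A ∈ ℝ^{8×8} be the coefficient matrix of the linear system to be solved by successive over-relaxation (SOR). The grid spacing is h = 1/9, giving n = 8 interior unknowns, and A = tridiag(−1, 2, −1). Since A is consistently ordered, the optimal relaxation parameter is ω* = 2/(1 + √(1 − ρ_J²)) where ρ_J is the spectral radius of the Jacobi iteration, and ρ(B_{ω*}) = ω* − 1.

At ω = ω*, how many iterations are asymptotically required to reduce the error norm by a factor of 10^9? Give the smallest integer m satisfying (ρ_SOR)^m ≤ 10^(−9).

½·tridiag(1,0,1) at n=8: λ_k = cos(kπ/9); max |λ| at k=1 ⇒ ρ_J = cos(π/9) ≈ 0.9396926.
√(1−ρ_J²) simplifies to sin(π/9) = 0.3420201.
Then 2/(1+√(1−ρ_J²)) = 2/(1+0.3420201); ω* = 2/1.3420201 = 1.4902906.
ρ_SOR = ω* − 1 = 1.4902906 − 1 = 0.4902906.
9·ln10 = 20.7233; −ln(0.4902906) = 0.712757; m = ⌈20.7233/0.712757⌉ = ⌈29.075⌉ = 30.

m = 30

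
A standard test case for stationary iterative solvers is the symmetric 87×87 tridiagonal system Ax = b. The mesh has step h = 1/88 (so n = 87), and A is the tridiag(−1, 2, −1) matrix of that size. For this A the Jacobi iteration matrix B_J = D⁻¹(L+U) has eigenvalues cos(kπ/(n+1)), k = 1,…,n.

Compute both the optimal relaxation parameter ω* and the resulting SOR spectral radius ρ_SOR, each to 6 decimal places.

ω* = 1.931075, ρ_SOR = 0.931075

With n=87, ρ(Jacobi) = cos(π/88) = 0.999363.
1 − cos²(π/88) = sin²(π/88) ⇒ √(1−ρ_J²) = sin(π/88) = 0.0356923.
[ω*] 2 ÷ (1 + 0.0356923) = 2 ÷ 1.0356923 = 1.931075.
ρ(B_{ω*}) = ω*−1 = 0.931075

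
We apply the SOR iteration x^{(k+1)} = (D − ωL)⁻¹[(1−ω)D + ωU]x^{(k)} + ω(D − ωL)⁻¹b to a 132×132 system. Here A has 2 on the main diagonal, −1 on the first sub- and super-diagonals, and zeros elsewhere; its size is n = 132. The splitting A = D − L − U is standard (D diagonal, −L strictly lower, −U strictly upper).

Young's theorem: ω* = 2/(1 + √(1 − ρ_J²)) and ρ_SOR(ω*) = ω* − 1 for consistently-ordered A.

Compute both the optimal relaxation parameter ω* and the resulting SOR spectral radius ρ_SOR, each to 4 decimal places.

½·tridiag(1,0,1) at n=132: λ_k = cos(kπ/133); max |λ| at k=1 ⇒ ρ_J = cos(π/133) ≈ 0.9997.
√(1 − cos²(π/133)) = sin(π/133) ≈ 0.02362.
ω* = 2/(1 + 0.02362) = 2/1.02362 = 1.9539.
At ω = 1.9539 every |λ(B_ω)| = ω−1, so ρ_SOR = 0.9539.

ω* = 1.9539, ρ_SOR = 0.9539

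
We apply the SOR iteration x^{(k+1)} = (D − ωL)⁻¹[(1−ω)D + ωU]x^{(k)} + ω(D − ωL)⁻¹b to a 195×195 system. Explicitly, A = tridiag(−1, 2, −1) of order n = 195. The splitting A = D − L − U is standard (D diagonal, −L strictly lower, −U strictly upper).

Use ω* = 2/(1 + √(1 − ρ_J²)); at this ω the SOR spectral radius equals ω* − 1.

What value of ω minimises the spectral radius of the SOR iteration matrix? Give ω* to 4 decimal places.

ω* = 1.9684

B_J for the 195×195 system has eigenvalues cos(kπ/196); ρ_J = cos(π/196) = 0.9999.
√(1−ρ_J²) = |sin(π/196)| = 0.01603
ω* = 2 / (1 + 0.01603) = 2 / 1.01603 ≈ 1.9684.
ρ_SOR = ω* − 1 ≈ 0.9684.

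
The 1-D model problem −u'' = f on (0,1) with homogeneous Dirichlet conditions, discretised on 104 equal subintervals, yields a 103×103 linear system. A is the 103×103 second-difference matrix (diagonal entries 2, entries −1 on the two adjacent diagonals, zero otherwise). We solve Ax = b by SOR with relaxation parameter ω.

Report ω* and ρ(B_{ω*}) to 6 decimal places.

ω* = 1.941365, ρ_SOR = 0.941365

ρ_J = max_k |cos(kπ/104)| = cos(π/104) = 0.999544
root = sin(π/104) = 0.0302030  (since 1−cos² = sin²).
Then 2/(1+√(1−ρ_J²)) = 2/(1+0.0302030); ω* = 2/1.0302030 = 1.941365.
and ρ(B_{ω*}) = 1.941365 − 1 = 0.941365.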